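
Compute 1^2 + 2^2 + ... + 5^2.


This power sum has a closed form given by Faulhaber's formula
sum_{k=1}^{m} k^p = (1 / (p + 1)) * sum_{j=0}^{p} C(p + 1, j) B_j m^(p + 1 - j),
but for small m direct computation is fastest:
1 + 4 + 9 + 16 + 25 = 55.

55


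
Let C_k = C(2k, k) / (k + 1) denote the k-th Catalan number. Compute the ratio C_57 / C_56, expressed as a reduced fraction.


Using C_k = (2k)! / (k! (k+1)!), the ratio C_{k+1}/C_k simplifies to
C_{k+1}/C_k = [(2k+2)! / ((k+1)! (k+2)!)] * [k! (k+1)! / (2k)!]
 = (2k+2)(2k+1) / ((k+1)(k+2)) = 2(2k+1) / (k+2).
For k = 56: 2(2*56 + 1) / (56 + 2) = 226/58 = 113/29.

113/29


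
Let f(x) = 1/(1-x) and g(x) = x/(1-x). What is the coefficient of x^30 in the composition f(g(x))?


First simplify the composition: f(g(x)) = 1/(1 - x/(1-x)) = (1-x)/((1-x) - x) = (1-x)/(1-2x).
Now extract the coefficient. Write (1-x)/(1-2x) = 1/(1-2x) - x/(1-2x).
The coefficient of x^n in 1/(1-2x) is 2^n, and in x/(1-2x) is 2^(n-1) (for n >= 1).
So the coefficient of x^30 is 2^30 - 2^29 = 1073741824 - 536870912 = 536870912.

536870912


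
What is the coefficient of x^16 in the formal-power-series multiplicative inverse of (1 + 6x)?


The inverse is 1/(1 + 6x). Apply the geometric identity 1/(1 - y) = sum_{k>=0} y^k with y = -6x:
1/(1 + 6x) = sum_{k>=0} (-6)^k x^k.
So the coefficient of x^16 is (-6)^16 = 2821109907456.

2821109907456


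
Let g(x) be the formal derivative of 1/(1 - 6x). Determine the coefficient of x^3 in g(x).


Differentiate termwise: d/dx sum_{k>=0} 6^k x^k = sum_{k>=1} k 6^k x^(k-1) = sum_{j>=0} (j+1) 6^(j+1) x^j.
Equivalently, d/dx [1/(1 - 6x)] = 6/(1 - 6x)^2.
For j = 3: 4 * 6^4 = 4 * 1296 = 5184.

5184


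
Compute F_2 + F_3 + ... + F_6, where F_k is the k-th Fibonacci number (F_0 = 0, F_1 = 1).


Use the identity sum_{k=0}^{N} F_k = F_{N+2} - 1 (which follows from F_{k+2} - F_{k+1} = F_k). Then
sum_{k=2}^{6} F_k = (F_{8} - 1) - (F_{3} - 1) = F_{8} - F_{3}.
Computing: F_{8} = 21, F_{3} = 2, so
Sum = 21 - 2 = 19.

19


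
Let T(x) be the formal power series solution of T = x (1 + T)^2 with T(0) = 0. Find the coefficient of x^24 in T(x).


Apply the Lagrange inversion formula: if T = x * phi(T) with phi(t) = (1 + t)^2, then [x^n] T = (1/n) [t^(n-1)] phi(t)^n = (1/n) [t^(n-1)] (1 + t)^(2n) = (1/n) C(2n, n-1).
Using the identity C(2n, n-1) = C(2n, n) * n / (n+1), the unscaled factor equals C(2n, n) / (n+1) = C_n, the n-th Catalan number.
For n = 24: C_24 = C(48, 24) / 25 = 32247603683100/25 = 1289904147324 = 1289904147324.

1289904147324


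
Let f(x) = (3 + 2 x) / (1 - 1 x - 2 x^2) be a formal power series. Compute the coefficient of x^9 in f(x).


Write f(x) = sum_{k>=0} a_k x^k. Multiplying both sides by 1 - 1 x - 2 x^2 gives
(1 - 1 x - 2 x^2) sum_{k>=0} a_k x^k = 3 + 2 x.
Matching coefficients:
 x^0: a_0 = 3
 x^1: a_1 - 1 a_0 = 2  =>  a_1 = 1*3 + 2 = 5
 x^k (k >= 2): a_k = 1 a_{k-1} + 2 a_{k-2}.
Iterating: a_2 = 11, a_3 = 21, a_4 = 43, a_5 = 85, a_6 = 171, a_7 = 341, a_8 = 683, a_9 = 1365.
So the coefficient of x^9 is 1365.

1365


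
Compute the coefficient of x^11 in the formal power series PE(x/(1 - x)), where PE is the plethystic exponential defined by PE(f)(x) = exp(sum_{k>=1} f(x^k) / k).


For f(x) = x/(1 - x) we have
sum_{k>=1} f(x^k) / k = sum_{k>=1} (1/k) * x^k / (1 - x^k) = sum_{k, m >= 1} x^(k m) / k,
which after exponentiating simplifies to
PE(x/(1 - x)) = prod_{k>=1} 1 / (1 - x^k).
This is the generating function for the partition function p(n), so the coefficient of x^11 is p(11).
Computing p(11) by dynamic programming over parts 1, 2, ..., 11: p(11) = 56.

56


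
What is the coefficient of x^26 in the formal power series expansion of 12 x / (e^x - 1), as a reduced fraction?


The exponential generating function for Bernoulli numbers is
x / (e^x - 1) = sum_{k>=0} B_k x^k / k!.
So the coefficient of x^26 in 12 x / (e^x - 1) is 12 B_26 / 26!.
Computing: B_26 = 8553103/6, 26! = 403291461126605635584000000, giving
12 * 8553103/6 / 403291461126605635584000000 = 657931/15511210043330985984000000.

657931/15511210043330985984000000


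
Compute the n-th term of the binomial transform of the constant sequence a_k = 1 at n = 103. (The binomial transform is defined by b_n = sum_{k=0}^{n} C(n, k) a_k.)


With a_k = 1 for all k, b_n = sum_{k=0}^{n} C(n, k) = 2^n by the binomial theorem.
For n = 103: 2^103 = 10141204801825835211973625643008.

10141204801825835211973625643008


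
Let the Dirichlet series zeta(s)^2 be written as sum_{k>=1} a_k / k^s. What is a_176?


The Dirichlet convolution of the constant function 1 with itself gives (1 * 1)(k) = sum_{d | k} 1 = d(k), the number of positive divisors of k.
Since zeta(s) = sum_{k>=1} 1/k^s, we have zeta(s)^2 = sum_{k>=1} d(k)/k^s, so a_k = d(k).
For k = 176: the divisors are 1, 2, 4, 8, 11, 16, 22, 44, 88, 176.
Count = 10.

10


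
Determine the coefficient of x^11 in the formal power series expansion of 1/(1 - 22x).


The geometric series identity gives 1/(1 - c x) = sum_{k>=0} c^k x^k, so the coefficient of x^k is c^k.
Here c = 22 and k = 11.
Computing: 22^11 = 584318301411328

584318301411328


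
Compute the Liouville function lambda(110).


The Liouville function is lambda(k) = (-1)^Omega(k), where Omega(k) counts the prime factors of k with multiplicity.
Factoring: 110 = 2 * 5 * 11, so Omega(110) = 3.
lambda(110) = (-1)^3 = -1.

-1


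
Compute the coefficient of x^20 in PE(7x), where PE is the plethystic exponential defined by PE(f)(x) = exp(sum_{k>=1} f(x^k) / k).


With f(x) = 7x, the exponent is sum_{k>=1} 7 x^k / k = 7 * (-ln(1 - x)). Exponentiating:
PE(7x) = exp(-7 ln(1 - x)) = 1/(1 - x)^7.
By the negative binomial expansion, [x^n] 1/(1 - x)^7 = C(n + 6, 6).
For n = 20: C(26, 6) = 230230.

230230


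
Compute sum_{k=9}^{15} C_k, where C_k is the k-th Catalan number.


C_9 through C_15: 4862, 16796, 58786, 208012, 742900, 2674440, 9694845
Sum = 4862 + 16796 + 58786 + 208012 + 742900 + 2674440 + 9694845
= 13400641

13400641


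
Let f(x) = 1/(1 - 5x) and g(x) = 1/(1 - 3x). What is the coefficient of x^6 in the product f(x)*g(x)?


The coefficient of x^n in f*g is the Cauchy product: sum_{k=0}^{n} a^k * b^(n-k).
With a=5, b=3, n=6:
sum_{k=0}^{6} 5^k * 3^(6-k)
= 37969

37969


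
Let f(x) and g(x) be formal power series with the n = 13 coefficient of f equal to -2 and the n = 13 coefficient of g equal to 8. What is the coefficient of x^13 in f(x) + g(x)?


Addition of formal power series is termwise.
The coefficient of x^13 in f + g = -2 + 8
= 6

6


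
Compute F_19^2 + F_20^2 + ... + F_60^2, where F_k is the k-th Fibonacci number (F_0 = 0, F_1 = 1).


There is a standard identity sum_{k=0}^{N} F_k^2 = F_N * F_{N+1} (proved inductively from the telescoping relation F_k^2 = F_k F_{k+1} - F_{k-1} F_k). Then
sum_{k=19}^{60} F_k^2 = F_60 F_61 - F_18 F_19.
Computing: F_60 = 1548008755920, F_61 = 2504730781961, F_18 = 2584, F_19 = 4181.
Sum = 1548008755920 * 2504730781961 - 2584 * 4181 = 3877345181697976377155416.

3877345181697976377155416


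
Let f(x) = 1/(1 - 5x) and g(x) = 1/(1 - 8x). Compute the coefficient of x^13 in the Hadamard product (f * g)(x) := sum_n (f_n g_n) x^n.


f has coefficients f_k = 5^k and g has coefficients g_k = 8^k, so the Hadamard product has coefficient (f*g)_k = 5^k * 8^k = 40^k.
For k = 13: 40^13 = 671088640000000000000.

671088640000000000000


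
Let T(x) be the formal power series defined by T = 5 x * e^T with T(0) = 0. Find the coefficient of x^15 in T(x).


Apply the Lagrange inversion formula: if T = 5 x * phi(T) with phi(t) = e^t, then
[x^n] T = 5^n * (1/n) [t^(n-1)] phi(t)^n = 5^n * (1/n) [t^(n-1)] e^(n t) = 5^n * (1/n) * n^(n-1) / (n-1)! = 5^n * n^(n-1) / n!.
When c = 1 this is the Cayley count of rooted labeled trees on n vertices, divided by n!.
For n = 15: 5^15 * 15^14 / 15! = 30517578125 * 29192926025390625/1307674368000 = 9776651859283447265625/14350336.

9776651859283447265625/14350336


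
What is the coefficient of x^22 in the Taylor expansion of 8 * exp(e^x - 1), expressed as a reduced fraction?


exp(e^x - 1) = sum_{k>=0} Bell_k x^k / k!, where Bell_k is the k-th Bell number.
So the coefficient of x^22 is 8 * Bell_22 / 22!.
Computing: Bell_22 = 4506715738447323 and 22! = 1124000727777607680000, giving
8 * 4506715738447323/1124000727777607680000 = 88366975263673/2754903744552960000.

88366975263673/2754903744552960000


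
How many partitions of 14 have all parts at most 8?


Using the generating function (1-x)^(-1)(1-x^2)^(-1)...(1-x^8)^(-1),
the coefficient of x^14 counts these restricted partitions.
Result = 116

116


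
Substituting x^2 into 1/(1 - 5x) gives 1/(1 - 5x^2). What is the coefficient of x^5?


Since 1/(1 - 5x^2) only has even powers of x,
the coefficient of x^5 (odd) is 0.

0


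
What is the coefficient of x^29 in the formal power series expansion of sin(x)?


The Maclaurin series is sin(t) = sum_{k>=0} (-1)^k t^(2k+1) / (2k+1)!, so substituting t = x, only odd powers of x are nonzero, with coefficient of x^(2k+1) equal to (-1)^k / (2k+1)!.
Write 29 = 2*14 + 1, giving the coefficient (-1)^14 / 29! = 1/8841761993739701954543616000000 = 1/8841761993739701954543616000000.

1/8841761993739701954543616000000


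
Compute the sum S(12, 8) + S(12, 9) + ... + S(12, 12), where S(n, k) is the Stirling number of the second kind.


By definition, S(n, k) counts partitions of an n-set into exactly k nonempty blocks.
Computing row n = 12 for k = 8..12:
S(12, k): 159027, 22275, 1705, 66, 1
Sum = 183074.

183074


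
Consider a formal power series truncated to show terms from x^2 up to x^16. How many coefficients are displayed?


From x^2 to x^16 inclusive, the count is 16 - 2 + 1 = 15.

15


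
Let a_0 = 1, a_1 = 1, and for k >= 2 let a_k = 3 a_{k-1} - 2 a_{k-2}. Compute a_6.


Iterating the recurrence forward:
a_0 = 1
a_1 = 1
a_2 = 3*1 - 2*1 = 1
a_3 = 3*1 - 2*1 = 1
a_4 = 3*1 - 2*1 = 1
a_5 = 3*1 - 2*1 = 1
a_6 = 3*1 - 2*1 = 1
So a_6 = 1.

1


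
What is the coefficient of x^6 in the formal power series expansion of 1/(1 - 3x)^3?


The general identity 1/(1 - c x)^r = sum_{k>=0} c^k C(k + r - 1, r - 1) x^k follows by substituting y = c x into 1/(1 - y)^r = sum_{k>=0} C(k + r - 1, r - 1) y^k.
For c = 3, r = 3, k = 6:
3^6 * C(8, 2) = 729 * 28 = 20412.

20412


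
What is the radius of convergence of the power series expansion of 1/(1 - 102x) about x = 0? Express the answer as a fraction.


Expanding 1/(1 - 102x) = sum_{k>=0} 102^k x^k, the series converges when |102x| < 1, i.e., |x| < 1/102.
So the radius of convergence is 1/102 = 1/102.

1/102


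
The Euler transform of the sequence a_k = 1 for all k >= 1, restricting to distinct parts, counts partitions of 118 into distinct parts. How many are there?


Partitions of 118 into distinct parts can be computed via generating function.
Product (1+x)(1+x^2)(1+x^3)...
The coefficient of x^118 = 1881578

1881578


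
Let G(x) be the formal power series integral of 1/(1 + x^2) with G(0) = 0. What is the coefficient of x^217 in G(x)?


1/(1 + x^2) = sum_{j>=0} (-1)^j x^(2j). Integrating termwise with G(0) = 0:
G(x) = sum_{j>=0} (-1)^j x^(2j+1) / (2j+1) = arctan(x).
Only odd powers are nonzero. For x^217 write 217 = 2*108 + 1, giving
(-1)^108 / 217 = 1/217 = 1/217.

1/217


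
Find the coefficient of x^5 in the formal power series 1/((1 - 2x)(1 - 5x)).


By partial fractions or Cauchy convolution:
The coefficient equals sum_{k=0}^{5} 2^k * 5^(5-k).
= 5187

5187


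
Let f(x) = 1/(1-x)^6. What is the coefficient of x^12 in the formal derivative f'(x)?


Differentiate: d/dx [ 1/(1-x)^r ] = r / (1-x)^(r+1).
Here r = 6, so f'(x) = 6 / (1-x)^7.
The expansion of 1/(1-x)^(r+1) has coefficient of x^n equal to C(n+r, r).
So the coefficient of x^12 in f'(x) is
6 * C(18, 6) = 6 * 18564 = 111384

111384


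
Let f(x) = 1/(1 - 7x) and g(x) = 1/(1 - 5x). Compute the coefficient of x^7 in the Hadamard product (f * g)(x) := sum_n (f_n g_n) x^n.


f has coefficients f_k = 7^k and g has coefficients g_k = 5^k, so the Hadamard product has coefficient (f*g)_k = 7^k * 5^k = 35^k.
For k = 7: 35^7 = 64339296875.

64339296875


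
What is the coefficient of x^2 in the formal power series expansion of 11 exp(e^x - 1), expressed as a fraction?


exp(e^x - 1) is the exponential generating function for the Bell numbers Bell_k: exp(e^x - 1) = sum_{k>=0} Bell_k x^k / k!.
So the coefficient of x^2 in 11 exp(e^x - 1) is 11 Bell_2 / 2!.
Computing: Bell_2 = 2 and 2! = 2, giving
11 * 2/2 = 11.

11


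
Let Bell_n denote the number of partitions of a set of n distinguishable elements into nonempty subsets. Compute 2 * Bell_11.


Bell_11 can be computed from the Bell triangle or from Dobinski's identity Bell_n = (1/e) * sum_{k>=0} k^n / k!.
Computing Bell_11 = 678570.
Then 2 * 678570 = 1357140.

1357140


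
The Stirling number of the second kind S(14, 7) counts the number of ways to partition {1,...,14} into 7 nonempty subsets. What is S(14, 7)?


Using the explicit formula S(n,k) = (1/k!) sum_{j=0}^{k} (-1)^(k-j) C(k,j) j^n:
S(14, 7) = 49329280
Equivalently, S(n,k) is n! times the coefficient of x^n in the EGF (e^x - 1)^k / k!.

49329280


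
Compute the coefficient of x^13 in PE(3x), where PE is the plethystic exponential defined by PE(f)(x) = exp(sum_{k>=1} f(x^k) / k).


With f(x) = 3x, the exponent is sum_{k>=1} 3 x^k / k = 3 * (-ln(1 - x)). Exponentiating:
PE(3x) = exp(-3 ln(1 - x)) = 1/(1 - x)^3.
By the negative binomial expansion, [x^n] 1/(1 - x)^3 = C(n + 2, 2).
For n = 13: C(15, 2) = 105.

105


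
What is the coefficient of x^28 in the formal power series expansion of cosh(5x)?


The Maclaurin series is cosh(t) = sum_{m>=0} t^(2m) / (2m)!, so substituting t = 5x, only even powers of x are nonzero, with coefficient of x^(2m) equal to 5^(2m) / (2m)!.
For x^28 the coefficient is 5^28/28! = 37252902984619140625/304888344611713860501504000000 = 2384185791015625/19512854055149687072096256.

2384185791015625/19512854055149687072096256


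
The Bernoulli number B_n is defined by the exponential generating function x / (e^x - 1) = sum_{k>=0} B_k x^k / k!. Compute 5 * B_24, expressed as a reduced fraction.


Bernoulli numbers can also be computed recursively via B_0 = 1 and sum_{j=0}^{m} C(m+1, j) B_j = 0 for m >= 1. Odd-index Bernoulli numbers vanish for k >= 3.
Computing B_24 = -236364091/2730, so 5 * B_24 = 5 * -236364091/2730 = -236364091/546.

-236364091/546


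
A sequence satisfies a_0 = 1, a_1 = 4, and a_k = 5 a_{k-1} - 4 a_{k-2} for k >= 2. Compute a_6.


The characteristic equation is t^2 - 5 t + 4 = 0, with roots r_1 = 4 and r_2 = 1 (so c_1 = r_1 + r_2, c_2 = -r_1 r_2 as required).
One can use the closed form a_n = A r_1^n + B r_2^n, but direct iteration is more reliable:
a_0 = 1, a_1 = 4, a_2 = 16, a_3 = 64, a_4 = 256, a_5 = 1024, a_6 = 4096.
So a_6 = 4096.

4096


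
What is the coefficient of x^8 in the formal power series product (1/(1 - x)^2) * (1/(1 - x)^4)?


Combine the factors: (1/(1 - x)^2) * (1/(1 - x)^4) = 1/(1 - x)^6.
Then use 1/(1 - x)^r = sum_{k>=0} C(k + r - 1, r - 1) x^k with r = 6 and k = 8:
C(13, 5) = 1287.

1287


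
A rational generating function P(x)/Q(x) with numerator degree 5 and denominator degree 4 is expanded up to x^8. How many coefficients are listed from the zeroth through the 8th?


Expanding up to x^8 gives the coefficients for x^0, x^1, ..., x^8.
That is 8 + 1 = 9 coefficients in total.

9


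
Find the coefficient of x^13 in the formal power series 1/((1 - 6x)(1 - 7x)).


By partial fractions or Cauchy convolution:
The coefficient equals sum_{k=0}^{13} 6^k * 7^(13-k).
= 599858908753

599858908753


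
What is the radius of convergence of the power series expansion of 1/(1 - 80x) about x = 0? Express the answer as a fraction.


Expanding 1/(1 - 80x) = sum_{k>=0} 80^k x^k, the series converges when |80x| < 1, i.e., |x| < 1/80.
So the radius of convergence is 1/80 = 1/80.

1/80


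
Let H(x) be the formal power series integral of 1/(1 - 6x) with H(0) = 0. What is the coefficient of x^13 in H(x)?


1/(1 - 6x) = sum_{k>=0} 6^k x^k. Integrating termwise with H(0) = 0:
H(x) = sum_{k>=0} 6^k x^(k+1) / (k+1) = sum_{m>=1} 6^(m-1) x^m / m.
For m = 13: 6^12/13 = 2176782336/13 = 2176782336/13.

2176782336/13


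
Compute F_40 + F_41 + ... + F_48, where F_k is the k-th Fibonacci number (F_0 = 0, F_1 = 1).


Use the identity sum_{k=0}^{N} F_k = F_{N+2} - 1 (which follows from F_{k+2} - F_{k+1} = F_k). Then
sum_{k=40}^{48} F_k = (F_{50} - 1) - (F_{41} - 1) = F_{50} - F_{41}.
Computing: F_{50} = 12586269025, F_{41} = 165580141, so
Sum = 12586269025 - 165580141 = 12420688884.

12420688884


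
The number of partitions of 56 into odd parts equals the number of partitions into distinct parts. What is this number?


Computing partitions of 56 into odd parts (1, 3, 5, ...):
Using the generating function prod_{k>=0} 1/(1-x^(2k+1)),
the count is 7108

7108


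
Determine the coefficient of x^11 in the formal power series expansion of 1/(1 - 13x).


The geometric series identity gives 1/(1 - c x) = sum_{k>=0} c^k x^k, so the coefficient of x^k is c^k.
Here c = 13 and k = 11.
Computing: 13^11 = 1792160394037

1792160394037


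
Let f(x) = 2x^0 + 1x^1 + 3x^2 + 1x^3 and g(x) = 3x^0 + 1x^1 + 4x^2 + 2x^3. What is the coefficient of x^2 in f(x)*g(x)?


Cauchy product at x^2:
2*4 + 1*1 + 3*3
= 18

18


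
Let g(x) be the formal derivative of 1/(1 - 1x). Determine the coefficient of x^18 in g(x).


Differentiate termwise: d/dx sum_{k>=0} 1^k x^k = sum_{k>=1} k 1^k x^(k-1) = sum_{j>=0} (j+1) 1^(j+1) x^j.
Equivalently, d/dx [1/(1 - 1x)] = 1/(1 - 1x)^2.
For j = 18: 19 * 1^19 = 19 * 1 = 19.

19


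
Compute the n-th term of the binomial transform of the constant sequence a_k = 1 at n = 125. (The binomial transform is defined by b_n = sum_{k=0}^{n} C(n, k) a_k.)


With a_k = 1 for all k, b_n = sum_{k=0}^{n} C(n, k) = 2^n by the binomial theorem.
For n = 125: 2^125 = 42535295865117307932921825928971026432.

42535295865117307932921825928971026432


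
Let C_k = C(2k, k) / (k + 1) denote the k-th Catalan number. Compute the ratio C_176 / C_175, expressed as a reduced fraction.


Using C_k = (2k)! / (k! (k+1)!), the ratio C_{k+1}/C_k simplifies to
C_{k+1}/C_k = [(2k+2)! / ((k+1)! (k+2)!)] * [k! (k+1)! / (2k)!]
 = (2k+2)(2k+1) / ((k+1)(k+2)) = 2(2k+1) / (k+2).
For k = 175: 2(2*175 + 1) / (175 + 2) = 702/177 = 234/59.

234/59


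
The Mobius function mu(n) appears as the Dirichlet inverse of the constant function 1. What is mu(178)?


178 = 2 * 89 (all distinct primes).
mu(178) = (-1)^2 = 1

1


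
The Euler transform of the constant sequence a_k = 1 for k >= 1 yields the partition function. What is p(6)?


The Euler transform converts the sequence a_k = 1 into the number of integer partitions.
Using the recurrence or dynamic programming:
p(6) = 11

11


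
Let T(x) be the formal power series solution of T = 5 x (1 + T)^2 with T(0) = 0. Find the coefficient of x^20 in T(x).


Apply the Lagrange inversion formula: if T = 5 x * phi(T) with phi(t) = (1 + t)^2, then [x^n] T = 5^n * (1/n) [t^(n-1)] phi(t)^n = 5^n * (1/n) [t^(n-1)] (1 + t)^(2n) = 5^n * (1/n) C(2n, n-1).
Using the identity C(2n, n-1) = C(2n, n) * n / (n+1), the unscaled factor equals C(2n, n) / (n+1) = C_n, the n-th Catalan number.
For n = 20: C_20 = C(40, 20) / 21 = 137846528820/21 = 6564120420.
With the 5^20 = 95367431640625 factor, the coefficient is 95367431640625 * 6564120420 = 626003305435180664062500.

626003305435180664062500


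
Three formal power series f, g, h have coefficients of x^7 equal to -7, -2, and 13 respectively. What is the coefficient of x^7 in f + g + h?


Series addition is componentwise:
-7 + -2 + 13
= 4

4


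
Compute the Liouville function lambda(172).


The Liouville function is lambda(k) = (-1)^Omega(k), where Omega(k) counts the prime factors of k with multiplicity.
Factoring: 172 = 2 * 2 * 43, so Omega(172) = 3.
lambda(172) = (-1)^3 = -1.

-1


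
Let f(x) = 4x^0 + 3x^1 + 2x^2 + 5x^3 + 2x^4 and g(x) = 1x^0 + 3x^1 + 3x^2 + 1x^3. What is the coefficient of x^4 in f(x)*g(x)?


Cauchy product at x^4:
3*1 + 2*3 + 5*3 + 2*1
= 26

26


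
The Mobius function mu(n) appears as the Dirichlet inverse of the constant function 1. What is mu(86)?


86 = 2 * 43 (all distinct primes).
mu(86) = (-1)^2 = 1

1


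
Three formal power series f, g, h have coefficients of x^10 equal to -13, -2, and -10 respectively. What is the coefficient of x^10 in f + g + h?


Series addition is componentwise:
-13 + -2 + -10
= -25

-25


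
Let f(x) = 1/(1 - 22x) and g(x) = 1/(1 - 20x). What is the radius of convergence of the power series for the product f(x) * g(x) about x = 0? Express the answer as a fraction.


The radius of 1/(1 - 22x) is 1/22 (nearest singularity at x = 1/22), and the radius of 1/(1 - 20x) is 1/20.
The product f(x)*g(x) = 1/((1 - 22x)(1 - 20x)) has singularities at both 1/22 and 1/20, so its radius of convergence is the distance to the nearest one:
min(1/22, 1/20) = 1/22.

1/22


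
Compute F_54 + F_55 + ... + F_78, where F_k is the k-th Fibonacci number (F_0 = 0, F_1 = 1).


Use the identity sum_{k=0}^{N} F_k = F_{N+2} - 1 (which follows from F_{k+2} - F_{k+1} = F_k). Then
sum_{k=54}^{78} F_k = (F_{80} - 1) - (F_{55} - 1) = F_{80} - F_{55}.
Computing: F_{80} = 23416728348467685, F_{55} = 139583862445, so
Sum = 23416728348467685 - 139583862445 = 23416588764605240.

23416588764605240


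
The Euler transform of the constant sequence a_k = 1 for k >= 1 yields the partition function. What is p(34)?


The Euler transform converts the sequence a_k = 1 into the number of integer partitions.
Using the recurrence or dynamic programming:
p(34) = 12310

12310


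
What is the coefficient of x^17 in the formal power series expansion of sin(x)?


The Maclaurin series is sin(t) = sum_{k>=0} (-1)^k t^(2k+1) / (2k+1)!, so substituting t = x, only odd powers of x are nonzero, with coefficient of x^(2k+1) equal to (-1)^k / (2k+1)!.
Write 17 = 2*8 + 1, giving the coefficient (-1)^8 / 17! = 1/355687428096000 = 1/355687428096000.

1/355687428096000


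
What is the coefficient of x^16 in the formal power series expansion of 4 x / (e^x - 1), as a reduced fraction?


The exponential generating function for Bernoulli numbers is
x / (e^x - 1) = sum_{k>=0} B_k x^k / k!.
So the coefficient of x^16 in 4 x / (e^x - 1) is 4 B_16 / 16!.
Computing: B_16 = -3617/510, 16! = 20922789888000, giving
4 * -3617/510 / 20922789888000 = -3617/2667655710720000.

-3617/2667655710720000


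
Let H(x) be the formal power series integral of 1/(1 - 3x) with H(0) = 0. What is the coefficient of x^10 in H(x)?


1/(1 - 3x) = sum_{k>=0} 3^k x^k. Integrating termwise with H(0) = 0:
H(x) = sum_{k>=0} 3^k x^(k+1) / (k+1) = sum_{m>=1} 3^(m-1) x^m / m.
For m = 10: 3^9/10 = 19683/10 = 19683/10.

19683/10


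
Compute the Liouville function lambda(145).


The Liouville function is lambda(k) = (-1)^Omega(k), where Omega(k) counts the prime factors of k with multiplicity.
Factoring: 145 = 5 * 29, so Omega(145) = 2.
lambda(145) = (-1)^2 = 1.

1


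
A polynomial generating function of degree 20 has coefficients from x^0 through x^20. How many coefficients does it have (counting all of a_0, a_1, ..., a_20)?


A polynomial of degree 20 takes the form a_0 + a_1 x + ... + a_20 x^20.
The number of coefficients is 20 + 1 = 21.

21


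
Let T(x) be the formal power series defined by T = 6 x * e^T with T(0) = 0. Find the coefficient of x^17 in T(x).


Apply the Lagrange inversion formula: if T = 6 x * phi(T) with phi(t) = e^t, then
[x^n] T = 6^n * (1/n) [t^(n-1)] phi(t)^n = 6^n * (1/n) [t^(n-1)] e^(n t) = 6^n * (1/n) * n^(n-1) / (n-1)! = 6^n * n^(n-1) / n!.
When c = 1 this is the Cayley count of rooted labeled trees on n vertices, divided by n!.
For n = 17: 6^17 * 17^16 / 17! = 16926659444736 * 48661191875666868481/355687428096000 = 2028278625223237353130284/875875.

2028278625223237353130284/875875


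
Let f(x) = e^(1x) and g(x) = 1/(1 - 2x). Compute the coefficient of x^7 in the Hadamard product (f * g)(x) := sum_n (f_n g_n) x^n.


Expanding: f_k = 1^k/k! (from e^(1x)) and g_k = 2^k (from 1/(1 - 2x)). So the Hadamard coefficient (f * g)_k = 1^k 2^k / k! = (2)^k / k!.
For k = 7: 2^7/7! = 128/5040 = 8/315.

8/315


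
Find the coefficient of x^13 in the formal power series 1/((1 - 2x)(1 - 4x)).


By partial fractions or Cauchy convolution:
The coefficient equals sum_{k=0}^{13} 2^k * 4^(13-k).
= 134209536

134209536


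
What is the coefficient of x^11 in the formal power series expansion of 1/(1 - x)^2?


The expansion 1/(1 - x)^r = sum_{k>=0} C(k + r - 1, r - 1) x^k follows from the multiset / negative-binomial theorem (or from repeated differentiation of the geometric series).
For r = 2 and k = 11:
C(12, 1) = 479001600 / (1 * 39916800) = 12.

12


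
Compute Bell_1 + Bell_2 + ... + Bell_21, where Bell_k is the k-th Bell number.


Recall Bell_k counts set partitions of a k-set (with Bell_0 = 1 by convention).
Bell_1 through Bell_21: 1, 2, 5, 15, 52, 203, 877, 4140, 21147, 115975, 678570, 4213597, 27644437, 190899322, 1382958545, 10480142147, 82864869804, 682076806159, 5832742205057, 51724158235372, 474869816156751
Sum = 1 + 2 + 5 + 15 + 52 + 203 + 877 + 4140 + 21147 + 115975 + 678570 + 4213597 + 27644437 + 190899322 + 1382958545 + 10480142147 + 82864869804 + 682076806159 + 5832742205057 + 51724158235372 + 474869816156751 = 533203744952178.

533203744952178


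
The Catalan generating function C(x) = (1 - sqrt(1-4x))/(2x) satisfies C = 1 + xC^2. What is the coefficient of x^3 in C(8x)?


Substituting x -> 8x scales the n-th coefficient by 8^n, so [x^3] C(8x) = 8^3 * C_3.
C_3 = C(2*3, 3)/(4) = 20/4 = 5.
So 8^3 * 5 = 512 * 5 = 2560.

2560


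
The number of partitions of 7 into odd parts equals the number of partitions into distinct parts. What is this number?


Computing partitions of 7 into odd parts (1, 3, 5, ...):
Using the generating function prod_{k>=0} 1/(1-x^(2k+1)),
the count is 5

5


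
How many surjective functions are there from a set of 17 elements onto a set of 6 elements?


By inclusion-exclusion on which target elements are missed, the number of surjections from an n-set onto a k-set is
surj(n, k) = sum_{j=0}^{k} (-1)^j C(k, j) (k - j)^n.
Equivalently surj(n, k) = k! * S(n, k), where S(n, k) is the Stirling number of the second kind.
For n = 17, k = 6:
S(17, 6) = 17505749898, so
surj = 6! * 17505749898 = 720 * 17505749898 = 12604139926560.

12604139926560


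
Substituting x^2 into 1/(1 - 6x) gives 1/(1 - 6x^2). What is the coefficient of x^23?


Since 1/(1 - 6x^2) only has even powers of x,
the coefficient of x^23 (odd) is 0.

0


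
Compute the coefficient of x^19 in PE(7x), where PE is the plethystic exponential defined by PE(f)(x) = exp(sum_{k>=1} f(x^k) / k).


With f(x) = 7x, the exponent is sum_{k>=1} 7 x^k / k = 7 * (-ln(1 - x)). Exponentiating:
PE(7x) = exp(-7 ln(1 - x)) = 1/(1 - x)^7.
By the negative binomial expansion, [x^n] 1/(1 - x)^7 = C(n + 6, 6).
For n = 19: C(25, 6) = 177100.

177100


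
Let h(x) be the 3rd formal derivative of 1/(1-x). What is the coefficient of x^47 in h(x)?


Differentiating 3 times: d^3/dx^3 [1/(1-x)] = 3!/(1-x)^4.
The expansion 1/(1-x)^4 = sum_{k>=0} C(k+3, 3) x^k, so the coefficient of x^n in 3!/(1-x)^4 is 3! * C(n+3, 3).
For n = 47: 6 * C(50, 3) = 6 * 19600 = 117600

117600


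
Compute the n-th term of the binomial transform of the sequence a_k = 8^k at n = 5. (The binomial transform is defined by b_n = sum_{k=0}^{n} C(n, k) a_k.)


With a_k = 8^k, b_n = sum_{k=0}^{n} C(n, k) 8^k = (1 + 8)^n by the binomial theorem.
For n = 5: (1 + 8)^5 = 9^5 = 59049.

59049


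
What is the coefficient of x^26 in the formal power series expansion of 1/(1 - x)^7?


The negative binomial / multiset identity is
1/(1 - x)^r = sum_{k>=0} C(k + r - 1, r - 1) x^k.
Here r = 7 and k = 26, so the coefficient is
C(26 + 6, 6) = C(32, 6)
= 906192

906192


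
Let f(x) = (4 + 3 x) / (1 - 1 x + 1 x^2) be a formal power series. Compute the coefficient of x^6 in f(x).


Write f(x) = sum_{k>=0} a_k x^k. Multiplying both sides by 1 - 1 x + 1 x^2 gives
(1 - 1 x + 1 x^2) sum_{k>=0} a_k x^k = 4 + 3 x.
Matching coefficients:
 x^0: a_0 = 4
 x^1: a_1 - 1 a_0 = 3  =>  a_1 = 1*4 + 3 = 7
 x^k (k >= 2): a_k = 1 a_{k-1} - 1 a_{k-2}.
Iterating: a_2 = 3, a_3 = -4, a_4 = -7, a_5 = -3, a_6 = 4.
So the coefficient of x^6 is 4.

4


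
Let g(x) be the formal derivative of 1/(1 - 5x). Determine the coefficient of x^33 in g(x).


Differentiate termwise: d/dx sum_{k>=0} 5^k x^k = sum_{k>=1} k 5^k x^(k-1) = sum_{j>=0} (j+1) 5^(j+1) x^j.
Equivalently, d/dx [1/(1 - 5x)] = 5/(1 - 5x)^2.
For j = 33: 34 * 5^34 = 34 * 582076609134674072265625 = 19790604710578918457031250.

19790604710578918457031250


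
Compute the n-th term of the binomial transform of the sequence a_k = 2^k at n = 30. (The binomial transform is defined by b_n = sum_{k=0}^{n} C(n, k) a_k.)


With a_k = 2^k, b_n = sum_{k=0}^{n} C(n, k) 2^k = (1 + 2)^n by the binomial theorem.
For n = 30: (1 + 2)^30 = 3^30 = 205891132094649.

205891132094649


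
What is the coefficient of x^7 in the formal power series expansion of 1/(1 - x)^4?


The expansion 1/(1 - x)^r = sum_{k>=0} C(k + r - 1, r - 1) x^k follows from the multiset / negative-binomial theorem (or from repeated differentiation of the geometric series).
For r = 4 and k = 7:
C(10, 3) = 3628800 / (6 * 5040) = 120.

120


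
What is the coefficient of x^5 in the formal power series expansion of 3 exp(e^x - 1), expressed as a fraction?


exp(e^x - 1) is the exponential generating function for the Bell numbers Bell_k: exp(e^x - 1) = sum_{k>=0} Bell_k x^k / k!.
So the coefficient of x^5 in 3 exp(e^x - 1) is 3 Bell_5 / 5!.
Computing: Bell_5 = 52 and 5! = 120, giving
3 * 52/120 = 13/10.

13/10


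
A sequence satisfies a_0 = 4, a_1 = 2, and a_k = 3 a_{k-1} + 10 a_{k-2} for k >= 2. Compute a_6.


The characteristic equation is t^2 - 3 t - 10 = 0, with roots r_1 = 5 and r_2 = -2 (so c_1 = r_1 + r_2, c_2 = -r_1 r_2 as required).
One can use the closed form a_n = A r_1^n + B r_2^n, but direct iteration is more reliable:
a_0 = 4, a_1 = 2, a_2 = 46, a_3 = 158, a_4 = 934, a_5 = 4382, a_6 = 22486.
So a_6 = 22486.

22486


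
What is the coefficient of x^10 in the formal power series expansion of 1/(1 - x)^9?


The negative binomial / multiset identity is
1/(1 - x)^r = sum_{k>=0} C(k + r - 1, r - 1) x^k.
Here r = 9 and k = 10, so the coefficient is
C(10 + 8, 8) = C(18, 8)
= 43758

43758


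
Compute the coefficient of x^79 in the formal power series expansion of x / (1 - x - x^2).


Let f(x) = sum_{k>=0} a_k x^k. Multiplying f(x) * (1 - x - x^2) = x and matching coefficients gives a_0 = 0, a_1 = 1, and a_k = a_{k-1} + a_{k-2} for k >= 2. These are the Fibonacci numbers F_k.
Iterating from F_0 = 0, F_1 = 1:
F_0=0, F_1=1, F_2=1, F_3=2, F_4=3, F_5=5, F_6=8, F_7=13, F_8=21, F_9=34, ...
F_79 = 14472334024676221.

14472334024676221


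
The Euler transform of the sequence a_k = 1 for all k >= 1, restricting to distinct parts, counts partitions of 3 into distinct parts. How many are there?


Partitions of 3 into distinct parts can be computed via generating function.
Product (1+x)(1+x^2)(1+x^3)...
The coefficient of x^3 = 2

2


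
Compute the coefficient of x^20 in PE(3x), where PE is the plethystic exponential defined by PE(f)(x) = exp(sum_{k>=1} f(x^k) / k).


With f(x) = 3x, the exponent is sum_{k>=1} 3 x^k / k = 3 * (-ln(1 - x)). Exponentiating:
PE(3x) = exp(-3 ln(1 - x)) = 1/(1 - x)^3.
By the negative binomial expansion, [x^n] 1/(1 - x)^3 = C(n + 2, 2).
For n = 20: C(22, 2) = 231.

231


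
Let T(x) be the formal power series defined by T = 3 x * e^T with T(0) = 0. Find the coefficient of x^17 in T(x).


Apply the Lagrange inversion formula: if T = 3 x * phi(T) with phi(t) = e^t, then
[x^n] T = 3^n * (1/n) [t^(n-1)] phi(t)^n = 3^n * (1/n) [t^(n-1)] e^(n t) = 3^n * (1/n) * n^(n-1) / (n-1)! = 3^n * n^(n-1) / n!.
When c = 1 this is the Cayley count of rooted labeled trees on n vertices, divided by n!.
For n = 17: 3^17 * 17^16 / 17! = 129140163 * 48661191875666868481/355687428096000 = 507069656305809338282571/28700672000.

507069656305809338282571/28700672000


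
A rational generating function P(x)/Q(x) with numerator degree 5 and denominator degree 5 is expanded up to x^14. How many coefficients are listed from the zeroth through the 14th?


Expanding up to x^14 gives the coefficients for x^0, x^1, ..., x^14.
That is 14 + 1 = 15 coefficients in total.

15


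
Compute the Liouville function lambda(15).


The Liouville function is lambda(k) = (-1)^Omega(k), where Omega(k) counts the prime factors of k with multiplicity.
Factoring: 15 = 3 * 5, so Omega(15) = 2.
lambda(15) = (-1)^2 = 1.

1


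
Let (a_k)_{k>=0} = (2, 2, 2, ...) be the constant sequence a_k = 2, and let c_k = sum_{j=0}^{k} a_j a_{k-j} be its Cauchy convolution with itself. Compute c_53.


Since a_j = 2 for all j >= 0, the convolution sum becomes
c_k = sum_{j=0}^{k} 2 * 2 = 4 * (k + 1).
Equivalently, the generating function of (a_k) is 2/(1 - x) and its square is 4/(1 - x)^2 = sum_{k>=0} 4(k + 1) x^k.
For k = 53: 4 * 54 = 216.

216


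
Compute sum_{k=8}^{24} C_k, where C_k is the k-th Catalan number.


C_8 through C_24: 1430, 4862, 16796, 58786, 208012, 742900, 2674440, 9694845, 35357670, 129644790, 477638700, 1767263190, 6564120420, 24466267020, 91482563640, 343059613650, 1289904147324
Sum = 1430 + 4862 + 16796 + 58786 + 208012 + 742900 + 2674440 + 9694845 + 35357670 + 129644790 + 477638700 + 1767263190 + 6564120420 + 24466267020 + 91482563640 + 343059613650 + 1289904147324
= 1757900018475

1757900018475


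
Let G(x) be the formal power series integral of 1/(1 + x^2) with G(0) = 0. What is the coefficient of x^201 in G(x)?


1/(1 + x^2) = sum_{j>=0} (-1)^j x^(2j). Integrating termwise with G(0) = 0:
G(x) = sum_{j>=0} (-1)^j x^(2j+1) / (2j+1) = arctan(x).
Only odd powers are nonzero. For x^201 write 201 = 2*100 + 1, giving
(-1)^100 / 201 = 1/201 = 1/201.

1/201


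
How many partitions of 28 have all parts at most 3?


Using the generating function (1-x)^(-1)(1-x^2)^(-1)(1-x^3)^(-1),
the coefficient of x^28 counts these restricted partitions.
Result = 80

80


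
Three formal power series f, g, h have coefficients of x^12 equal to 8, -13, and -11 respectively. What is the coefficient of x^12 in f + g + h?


Series addition is componentwise:
8 + -13 + -11
= -16

-16


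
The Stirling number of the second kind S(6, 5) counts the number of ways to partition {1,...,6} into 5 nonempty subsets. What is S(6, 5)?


Using the explicit formula S(n,k) = (1/k!) sum_{j=0}^{k} (-1)^(k-j) C(k,j) j^n:
S(6, 5) = 15
Equivalently, S(n,k) is n! times the coefficient of x^n in the EGF (e^x - 1)^k / k!.

15


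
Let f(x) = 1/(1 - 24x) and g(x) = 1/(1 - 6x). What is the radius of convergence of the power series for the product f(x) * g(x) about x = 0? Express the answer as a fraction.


The radius of 1/(1 - 24x) is 1/24 (nearest singularity at x = 1/24), and the radius of 1/(1 - 6x) is 1/6.
The product f(x)*g(x) = 1/((1 - 24x)(1 - 6x)) has singularities at both 1/24 and 1/6, so its radius of convergence is the distance to the nearest one:
min(1/24, 1/6) = 1/24.

1/24


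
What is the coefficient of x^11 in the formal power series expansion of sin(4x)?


The Maclaurin series is sin(t) = sum_{k>=0} (-1)^k t^(2k+1) / (2k+1)!, so substituting t = 4x, only odd powers of x are nonzero, with coefficient of x^(2k+1) equal to (-1)^k 4^(2k+1) / (2k+1)!.
Write 11 = 2*5 + 1, giving the coefficient (-1)^5 * 4^11 / 11! = -4194304/39916800 = -16384/155925.

-16384/155925


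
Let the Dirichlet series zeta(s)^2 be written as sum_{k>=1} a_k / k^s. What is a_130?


The Dirichlet convolution of the constant function 1 with itself gives (1 * 1)(k) = sum_{d | k} 1 = d(k), the number of positive divisors of k.
Since zeta(s) = sum_{k>=1} 1/k^s, we have zeta(s)^2 = sum_{k>=1} d(k)/k^s, so a_k = d(k).
For k = 130: the divisors are 1, 2, 5, 10, 13, 26, 65, 130.
Count = 8.

8


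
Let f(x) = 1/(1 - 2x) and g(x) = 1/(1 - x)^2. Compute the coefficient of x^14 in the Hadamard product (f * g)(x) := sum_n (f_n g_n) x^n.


f has coefficients f_k = 2^k. For g = 1/(1 - x)^2 the coefficient is g_k = C(k + 1, 1) = k + 1. The Hadamard coefficient is (f * g)_k = 2^k * (k + 1).
For k = 14: 2^14 * 15 = 16384 * 15 = 245760.

245760


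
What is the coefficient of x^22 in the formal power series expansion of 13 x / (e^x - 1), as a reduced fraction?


The exponential generating function for Bernoulli numbers is
x / (e^x - 1) = sum_{k>=0} B_k x^k / k!.
So the coefficient of x^22 in 13 x / (e^x - 1) is 13 B_22 / 22!.
Computing: B_22 = 854513/138, 22! = 1124000727777607680000, giving
13 * 854513/138 / 1124000727777607680000 = 77683/1084700003030138880000.

77683/1084700003030138880000


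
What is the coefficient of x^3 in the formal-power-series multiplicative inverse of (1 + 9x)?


The inverse is 1/(1 + 9x). Apply the geometric identity 1/(1 - y) = sum_{k>=0} y^k with y = -9x:
1/(1 + 9x) = sum_{k>=0} (-9)^k x^k.
So the coefficient of x^3 is (-9)^3 = -729.

-729


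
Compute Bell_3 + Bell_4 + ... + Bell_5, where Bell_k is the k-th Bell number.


Recall Bell_k counts set partitions of a k-set (with Bell_0 = 1 by convention).
Bell_3 through Bell_5: 5, 15, 52
Sum = 5 + 15 + 52 = 72.

72


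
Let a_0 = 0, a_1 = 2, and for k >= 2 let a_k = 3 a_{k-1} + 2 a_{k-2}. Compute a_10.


Iterating the recurrence forward:
a_0 = 0
a_1 = 2
a_2 = 3*2 + 2*0 = 6
a_3 = 3*6 + 2*2 = 22
a_4 = 3*22 + 2*6 = 78
a_5 = 3*78 + 2*22 = 278
a_6 = 3*278 + 2*78 = 990
a_7 = 3*990 + 2*278 = 3526
a_8 = 3*3526 + 2*990 = 12558
a_9 = 3*12558 + 2*3526 = 44726
a_10 = 3*44726 + 2*12558 = 159294
So a_10 = 159294.

159294


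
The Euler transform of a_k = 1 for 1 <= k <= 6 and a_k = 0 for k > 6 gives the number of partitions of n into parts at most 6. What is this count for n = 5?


Partitions of 5 into parts at most 6:
Using generating function (1-x)^(-1)(1-x^2)^(-1)...(1-x^6)^(-1),
the coefficient of x^5 = 7

7


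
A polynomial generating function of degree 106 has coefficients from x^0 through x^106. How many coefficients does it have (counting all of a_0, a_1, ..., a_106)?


A polynomial of degree 106 takes the form a_0 + a_1 x + ... + a_106 x^106.
The number of coefficients is 106 + 1 = 107.

107


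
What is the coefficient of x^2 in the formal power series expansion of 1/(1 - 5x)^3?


The general identity 1/(1 - c x)^r = sum_{k>=0} c^k C(k + r - 1, r - 1) x^k follows by substituting y = c x into 1/(1 - y)^r = sum_{k>=0} C(k + r - 1, r - 1) y^k.
For c = 5, r = 3, k = 2:
5^2 * C(4, 2) = 25 * 6 = 150.

150


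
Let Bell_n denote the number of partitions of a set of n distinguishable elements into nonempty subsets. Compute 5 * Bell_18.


Bell_18 can be computed from the Bell triangle or from Dobinski's identity Bell_n = (1/e) * sum_{k>=0} k^n / k!.
Computing Bell_18 = 682076806159.
Then 5 * 682076806159 = 3410384030795.

3410384030795


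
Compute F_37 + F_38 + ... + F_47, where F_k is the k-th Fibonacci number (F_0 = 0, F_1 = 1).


Use the identity sum_{k=0}^{N} F_k = F_{N+2} - 1 (which follows from F_{k+2} - F_{k+1} = F_k). Then
sum_{k=37}^{47} F_k = (F_{49} - 1) - (F_{38} - 1) = F_{49} - F_{38}.
Computing: F_{49} = 7778742049, F_{38} = 39088169, so
Sum = 7778742049 - 39088169 = 7739653880.

7739653880


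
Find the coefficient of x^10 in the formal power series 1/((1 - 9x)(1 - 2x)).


By partial fractions or Cauchy convolution:
The coefficient equals sum_{k=0}^{10} 9^k * 2^(10-k).
= 4483008223

4483008223


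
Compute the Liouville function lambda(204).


The Liouville function is lambda(k) = (-1)^Omega(k), where Omega(k) counts the prime factors of k with multiplicity.
Factoring: 204 = 2 * 2 * 3 * 17, so Omega(204) = 4.
lambda(204) = (-1)^4 = 1.

1
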